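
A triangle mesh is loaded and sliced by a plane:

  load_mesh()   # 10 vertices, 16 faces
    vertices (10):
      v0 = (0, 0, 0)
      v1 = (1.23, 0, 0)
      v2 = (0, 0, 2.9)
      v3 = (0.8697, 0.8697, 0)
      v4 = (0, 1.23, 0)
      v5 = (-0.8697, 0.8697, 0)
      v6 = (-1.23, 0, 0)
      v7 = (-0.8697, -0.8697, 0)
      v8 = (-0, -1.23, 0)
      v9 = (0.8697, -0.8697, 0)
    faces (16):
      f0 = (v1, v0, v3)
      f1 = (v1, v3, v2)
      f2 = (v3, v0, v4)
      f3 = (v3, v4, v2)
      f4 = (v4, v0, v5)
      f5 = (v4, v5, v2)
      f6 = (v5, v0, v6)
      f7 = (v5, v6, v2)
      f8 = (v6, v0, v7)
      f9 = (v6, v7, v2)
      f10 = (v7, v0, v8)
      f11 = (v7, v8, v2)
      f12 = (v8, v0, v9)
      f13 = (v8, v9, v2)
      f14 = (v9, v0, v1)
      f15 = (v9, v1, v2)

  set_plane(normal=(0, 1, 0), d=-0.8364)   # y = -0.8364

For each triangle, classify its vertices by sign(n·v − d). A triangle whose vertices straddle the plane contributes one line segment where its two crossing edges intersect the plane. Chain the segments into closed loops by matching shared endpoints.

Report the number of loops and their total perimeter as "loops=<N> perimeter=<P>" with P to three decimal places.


loops=1 perimeter=4.347

Straddling triangles (8 of 16):
  (v6,v0,v7) [++-] → (-0.8364, -0.8364, 0)–(-0.883496, -0.8364, 0)  len=0.0471
  (v6,v7,v2) [+-+] → (-0.883496, -0.8364, 0)–(-0.8364, -0.8364, 0.111038)  len=0.1206
  (v7,v0,v8) [-+-] → (-0.8364, -0.8364, 0)–(0, -0.8364, 0)  len=0.8364
  (v7,v8,v2) [--+] → (0, -0.8364, 0.928)–(-0.8364, -0.8364, 0.111038)  len=1.1692
  (v8,v0,v9) [-+-] → (0, -0.8364, 0)–(0.8364, -0.8364, 0)  len=0.8364
  (v8,v9,v2) [--+] → (0.8364, -0.8364, 0.111038)–(0, -0.8364, 0.928)  len=1.1692
  (v9,v0,v1) [-++] → (0.8364, -0.8364, 0)–(0.883496, -0.8364, 0)  len=0.0471
  (v9,v1,v2) [-++] → (0.883496, -0.8364, 0)–(0.8364, -0.8364, 0.111038)  len=0.1206

Chained into 1 loop(s):
  loop 1: 8 segments, perimeter = 4.3466
Total perimeter = 4.347


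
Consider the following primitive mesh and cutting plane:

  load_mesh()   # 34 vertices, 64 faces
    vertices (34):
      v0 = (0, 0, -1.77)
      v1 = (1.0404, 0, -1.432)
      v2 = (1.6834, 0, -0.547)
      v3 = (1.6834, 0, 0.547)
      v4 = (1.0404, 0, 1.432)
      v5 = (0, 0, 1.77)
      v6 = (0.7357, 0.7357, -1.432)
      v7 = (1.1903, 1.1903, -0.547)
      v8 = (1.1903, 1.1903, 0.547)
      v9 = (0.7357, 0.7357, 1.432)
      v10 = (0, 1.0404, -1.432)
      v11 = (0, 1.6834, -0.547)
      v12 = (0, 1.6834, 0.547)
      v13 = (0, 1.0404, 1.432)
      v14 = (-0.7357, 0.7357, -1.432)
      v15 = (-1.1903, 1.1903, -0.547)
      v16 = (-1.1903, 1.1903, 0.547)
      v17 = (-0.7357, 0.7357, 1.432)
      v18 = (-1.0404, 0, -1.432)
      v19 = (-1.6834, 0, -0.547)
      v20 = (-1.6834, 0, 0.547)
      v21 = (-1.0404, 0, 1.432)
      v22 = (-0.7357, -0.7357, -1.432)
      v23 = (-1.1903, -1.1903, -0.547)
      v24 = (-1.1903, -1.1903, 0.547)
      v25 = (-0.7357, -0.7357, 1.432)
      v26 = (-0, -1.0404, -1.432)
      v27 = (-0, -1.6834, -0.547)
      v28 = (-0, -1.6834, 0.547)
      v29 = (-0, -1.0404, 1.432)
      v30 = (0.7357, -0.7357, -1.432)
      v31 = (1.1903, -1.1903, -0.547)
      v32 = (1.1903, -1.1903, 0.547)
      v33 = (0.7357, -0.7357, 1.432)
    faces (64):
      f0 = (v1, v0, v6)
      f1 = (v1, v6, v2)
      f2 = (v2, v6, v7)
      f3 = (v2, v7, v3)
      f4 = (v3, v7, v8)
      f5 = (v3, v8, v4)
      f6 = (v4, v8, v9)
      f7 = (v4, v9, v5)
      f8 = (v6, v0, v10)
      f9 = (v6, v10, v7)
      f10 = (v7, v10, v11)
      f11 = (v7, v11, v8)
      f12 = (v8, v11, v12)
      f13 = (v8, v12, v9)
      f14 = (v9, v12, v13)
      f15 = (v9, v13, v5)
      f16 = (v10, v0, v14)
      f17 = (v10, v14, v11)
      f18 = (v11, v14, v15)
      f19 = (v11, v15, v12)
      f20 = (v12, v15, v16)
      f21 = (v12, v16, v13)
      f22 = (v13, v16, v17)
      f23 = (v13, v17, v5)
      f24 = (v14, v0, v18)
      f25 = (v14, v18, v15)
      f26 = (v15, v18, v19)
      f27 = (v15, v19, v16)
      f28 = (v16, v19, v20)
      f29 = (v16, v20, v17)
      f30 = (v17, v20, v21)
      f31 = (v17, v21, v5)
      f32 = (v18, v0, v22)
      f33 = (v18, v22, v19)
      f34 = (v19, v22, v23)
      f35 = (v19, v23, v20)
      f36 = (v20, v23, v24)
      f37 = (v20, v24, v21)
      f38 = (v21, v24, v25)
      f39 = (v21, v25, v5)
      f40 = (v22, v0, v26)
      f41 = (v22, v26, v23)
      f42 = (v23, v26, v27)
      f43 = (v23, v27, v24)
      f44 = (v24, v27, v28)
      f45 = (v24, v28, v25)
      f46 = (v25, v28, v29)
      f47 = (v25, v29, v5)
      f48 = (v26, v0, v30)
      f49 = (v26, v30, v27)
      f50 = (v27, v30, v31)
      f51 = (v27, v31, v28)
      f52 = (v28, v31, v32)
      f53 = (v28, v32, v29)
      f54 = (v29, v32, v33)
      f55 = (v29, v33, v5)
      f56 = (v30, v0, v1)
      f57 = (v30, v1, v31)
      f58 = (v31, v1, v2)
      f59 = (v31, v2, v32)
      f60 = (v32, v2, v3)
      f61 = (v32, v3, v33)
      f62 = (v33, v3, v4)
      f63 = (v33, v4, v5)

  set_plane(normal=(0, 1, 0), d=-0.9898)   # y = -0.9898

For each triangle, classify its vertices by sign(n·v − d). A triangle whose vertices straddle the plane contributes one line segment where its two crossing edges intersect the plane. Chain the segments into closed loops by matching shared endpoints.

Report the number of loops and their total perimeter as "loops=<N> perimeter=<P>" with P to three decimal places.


Straddling triangles (20 of 64):
  (v19,v22,v23) [++-] → (-0.9898, -0.9898, -0.937327)–(-1.27336, -0.9898, -0.547)  len=0.4825
  (v19,v23,v20) [+-+] → (-1.27336, -0.9898, -0.547)–(-1.27336, -0.9898, -0.362721)  len=0.1843
  (v20,v23,v24) [+--] → (-1.27336, -0.9898, -0.362721)–(-1.27336, -0.9898, 0.547)  len=0.9097
  (v20,v24,v21) [+-+] → (-1.27336, -0.9898, 0.547)–(-1.16505, -0.9898, 0.696074)  len=0.1843
  (v21,v24,v25) [+-+] → (-1.16505, -0.9898, 0.696074)–(-0.9898, -0.9898, 0.937327)  len=0.2982
  (v22,v0,v26) [++-] → (0, -0.9898, -1.44844)–(-0.122174, -0.9898, -1.432)  len=0.1233
  (v22,v26,v23) [+--] → (-0.122174, -0.9898, -1.432)–(-0.9898, -0.9898, -0.937327)  len=0.9987
  (v24,v28,v25) [--+] → (-0.538442, -0.9898, 1.19471)–(-0.9898, -0.9898, 0.937327)  len=0.5196
  (v25,v28,v29) [+--] → (-0.538442, -0.9898, 1.19471)–(-0.122174, -0.9898, 1.432)  len=0.4792
  (v25,v29,v5) [+-+] → (-0.122174, -0.9898, 1.432)–(0, -0.9898, 1.44844)  len=0.1233
  (v26,v0,v30) [-++] → (0, -0.9898, -1.44844)–(0.122174, -0.9898, -1.432)  len=0.1233
  (v26,v30,v27) [-+-] → (0.122174, -0.9898, -1.432)–(0.538442, -0.9898, -1.19471)  len=0.4792
  (v27,v30,v31) [-+-] → (0.538442, -0.9898, -1.19471)–(0.9898, -0.9898, -0.937327)  len=0.5196
  (v29,v32,v33) [--+] → (0.9898, -0.9898, 0.937327)–(0.122174, -0.9898, 1.432)  len=0.9987
  (v29,v33,v5) [-++] → (0.122174, -0.9898, 1.432)–(0, -0.9898, 1.44844)  len=0.1233
  (v30,v1,v31) [++-] → (1.16505, -0.9898, -0.696074)–(0.9898, -0.9898, -0.937327)  len=0.2982
  (v31,v1,v2) [-++] → (1.16505, -0.9898, -0.696074)–(1.27336, -0.9898, -0.547)  len=0.1843
  (v31,v2,v32) [-+-] → (1.27336, -0.9898, -0.547)–(1.27336, -0.9898, 0.362721)  len=0.9097
  (v32,v2,v3) [-++] → (1.27336, -0.9898, 0.362721)–(1.27336, -0.9898, 0.547)  len=0.1843
  (v32,v3,v33) [-++] → (1.27336, -0.9898, 0.547)–(0.9898, -0.9898, 0.937327)  len=0.4825

Chained into 1 loop(s):
  loop 1: 20 segments, perimeter = 8.6059
Total perimeter = 8.606

loops=1 perimeter=8.606


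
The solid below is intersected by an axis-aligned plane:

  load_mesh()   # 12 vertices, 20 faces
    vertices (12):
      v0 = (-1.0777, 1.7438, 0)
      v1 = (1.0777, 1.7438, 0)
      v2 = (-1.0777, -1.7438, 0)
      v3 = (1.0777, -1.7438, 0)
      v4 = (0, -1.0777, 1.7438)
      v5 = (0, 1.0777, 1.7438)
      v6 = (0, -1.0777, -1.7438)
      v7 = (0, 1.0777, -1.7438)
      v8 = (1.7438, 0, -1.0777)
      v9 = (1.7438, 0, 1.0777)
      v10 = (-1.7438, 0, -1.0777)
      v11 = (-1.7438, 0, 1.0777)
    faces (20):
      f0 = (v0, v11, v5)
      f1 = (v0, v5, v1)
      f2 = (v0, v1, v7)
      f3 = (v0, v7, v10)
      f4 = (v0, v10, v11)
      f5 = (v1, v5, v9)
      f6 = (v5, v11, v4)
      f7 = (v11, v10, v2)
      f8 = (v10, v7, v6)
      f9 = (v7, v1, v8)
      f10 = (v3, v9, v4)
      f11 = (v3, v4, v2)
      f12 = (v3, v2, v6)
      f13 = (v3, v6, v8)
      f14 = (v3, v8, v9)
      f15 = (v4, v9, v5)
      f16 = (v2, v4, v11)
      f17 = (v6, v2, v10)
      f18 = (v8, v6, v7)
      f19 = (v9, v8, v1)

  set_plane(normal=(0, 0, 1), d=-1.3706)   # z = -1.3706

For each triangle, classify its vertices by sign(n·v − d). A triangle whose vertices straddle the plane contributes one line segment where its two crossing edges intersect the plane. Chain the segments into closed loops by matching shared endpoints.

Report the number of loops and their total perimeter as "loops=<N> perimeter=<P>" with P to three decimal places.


loops=1 perimeter=7.040

Straddling triangles (8 of 20):
  (v0,v1,v7) [++-] → (0.230644, 1.22026, -1.3706)–(-0.230644, 1.22026, -1.3706)  len=0.4613
  (v0,v7,v10) [+-+] → (-0.230644, 1.22026, -1.3706)–(-0.97701, 0.47389, -1.3706)  len=1.0555
  (v10,v7,v6) [+--] → (-0.97701, 0.47389, -1.3706)–(-0.97701, -0.47389, -1.3706)  len=0.9478
  (v7,v1,v8) [-++] → (0.230644, 1.22026, -1.3706)–(0.97701, 0.47389, -1.3706)  len=1.0555
  (v3,v2,v6) [++-] → (-0.230644, -1.22026, -1.3706)–(0.230644, -1.22026, -1.3706)  len=0.4613
  (v3,v6,v8) [+-+] → (0.230644, -1.22026, -1.3706)–(0.97701, -0.47389, -1.3706)  len=1.0555
  (v6,v2,v10) [-++] → (-0.230644, -1.22026, -1.3706)–(-0.97701, -0.47389, -1.3706)  len=1.0555
  (v8,v6,v7) [+--] → (0.97701, -0.47389, -1.3706)–(0.97701, 0.47389, -1.3706)  len=0.9478

Chained into 1 loop(s):
  loop 1: 8 segments, perimeter = 7.0402
Total perimeter = 7.040


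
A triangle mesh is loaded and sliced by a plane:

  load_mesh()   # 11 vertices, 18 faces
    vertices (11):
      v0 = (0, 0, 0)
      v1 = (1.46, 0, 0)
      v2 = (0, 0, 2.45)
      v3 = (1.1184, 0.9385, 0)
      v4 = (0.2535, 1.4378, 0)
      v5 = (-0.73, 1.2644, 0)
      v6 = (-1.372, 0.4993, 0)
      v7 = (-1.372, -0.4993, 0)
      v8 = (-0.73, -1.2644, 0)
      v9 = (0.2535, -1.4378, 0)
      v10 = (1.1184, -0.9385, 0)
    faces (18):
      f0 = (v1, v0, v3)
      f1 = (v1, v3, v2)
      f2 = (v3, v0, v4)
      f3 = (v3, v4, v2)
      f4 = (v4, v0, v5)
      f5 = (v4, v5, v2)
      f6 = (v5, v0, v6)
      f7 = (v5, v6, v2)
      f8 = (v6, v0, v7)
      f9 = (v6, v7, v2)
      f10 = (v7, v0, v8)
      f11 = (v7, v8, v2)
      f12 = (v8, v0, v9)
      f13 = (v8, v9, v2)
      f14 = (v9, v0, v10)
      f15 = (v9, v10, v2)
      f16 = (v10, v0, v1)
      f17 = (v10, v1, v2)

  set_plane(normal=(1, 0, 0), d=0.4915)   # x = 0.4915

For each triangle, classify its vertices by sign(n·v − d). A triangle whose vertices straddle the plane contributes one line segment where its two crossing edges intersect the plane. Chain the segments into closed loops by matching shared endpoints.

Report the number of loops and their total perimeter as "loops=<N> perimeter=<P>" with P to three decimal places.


Straddling triangles (8 of 18):
  (v1,v0,v3) [+-+] → (0.4915, 0, 0)–(0.4915, 0.41244, 0)  len=0.4124
  (v1,v3,v2) [++-] → (0.4915, 0.41244, 1.37331)–(0.4915, 0, 1.62522)  len=0.4833
  (v3,v0,v4) [+--] → (0.4915, 0.41244, 0)–(0.4915, 1.3004, 0)  len=0.8880
  (v3,v4,v2) [+--] → (0.4915, 1.3004, 0)–(0.4915, 0.41244, 1.37331)  len=1.6354
  (v9,v0,v10) [--+] → (0.4915, -0.41244, 0)–(0.4915, -1.3004, 0)  len=0.8880
  (v9,v10,v2) [-+-] → (0.4915, -1.3004, 0)–(0.4915, -0.41244, 1.37331)  len=1.6354
  (v10,v0,v1) [+-+] → (0.4915, -0.41244, 0)–(0.4915, 0, 0)  len=0.4124
  (v10,v1,v2) [++-] → (0.4915, 0, 1.62522)–(0.4915, -0.41244, 1.37331)  len=0.4833

Chained into 1 loop(s):
  loop 1: 8 segments, perimeter = 6.8381
Total perimeter = 6.838

loops=1 perimeter=6.838


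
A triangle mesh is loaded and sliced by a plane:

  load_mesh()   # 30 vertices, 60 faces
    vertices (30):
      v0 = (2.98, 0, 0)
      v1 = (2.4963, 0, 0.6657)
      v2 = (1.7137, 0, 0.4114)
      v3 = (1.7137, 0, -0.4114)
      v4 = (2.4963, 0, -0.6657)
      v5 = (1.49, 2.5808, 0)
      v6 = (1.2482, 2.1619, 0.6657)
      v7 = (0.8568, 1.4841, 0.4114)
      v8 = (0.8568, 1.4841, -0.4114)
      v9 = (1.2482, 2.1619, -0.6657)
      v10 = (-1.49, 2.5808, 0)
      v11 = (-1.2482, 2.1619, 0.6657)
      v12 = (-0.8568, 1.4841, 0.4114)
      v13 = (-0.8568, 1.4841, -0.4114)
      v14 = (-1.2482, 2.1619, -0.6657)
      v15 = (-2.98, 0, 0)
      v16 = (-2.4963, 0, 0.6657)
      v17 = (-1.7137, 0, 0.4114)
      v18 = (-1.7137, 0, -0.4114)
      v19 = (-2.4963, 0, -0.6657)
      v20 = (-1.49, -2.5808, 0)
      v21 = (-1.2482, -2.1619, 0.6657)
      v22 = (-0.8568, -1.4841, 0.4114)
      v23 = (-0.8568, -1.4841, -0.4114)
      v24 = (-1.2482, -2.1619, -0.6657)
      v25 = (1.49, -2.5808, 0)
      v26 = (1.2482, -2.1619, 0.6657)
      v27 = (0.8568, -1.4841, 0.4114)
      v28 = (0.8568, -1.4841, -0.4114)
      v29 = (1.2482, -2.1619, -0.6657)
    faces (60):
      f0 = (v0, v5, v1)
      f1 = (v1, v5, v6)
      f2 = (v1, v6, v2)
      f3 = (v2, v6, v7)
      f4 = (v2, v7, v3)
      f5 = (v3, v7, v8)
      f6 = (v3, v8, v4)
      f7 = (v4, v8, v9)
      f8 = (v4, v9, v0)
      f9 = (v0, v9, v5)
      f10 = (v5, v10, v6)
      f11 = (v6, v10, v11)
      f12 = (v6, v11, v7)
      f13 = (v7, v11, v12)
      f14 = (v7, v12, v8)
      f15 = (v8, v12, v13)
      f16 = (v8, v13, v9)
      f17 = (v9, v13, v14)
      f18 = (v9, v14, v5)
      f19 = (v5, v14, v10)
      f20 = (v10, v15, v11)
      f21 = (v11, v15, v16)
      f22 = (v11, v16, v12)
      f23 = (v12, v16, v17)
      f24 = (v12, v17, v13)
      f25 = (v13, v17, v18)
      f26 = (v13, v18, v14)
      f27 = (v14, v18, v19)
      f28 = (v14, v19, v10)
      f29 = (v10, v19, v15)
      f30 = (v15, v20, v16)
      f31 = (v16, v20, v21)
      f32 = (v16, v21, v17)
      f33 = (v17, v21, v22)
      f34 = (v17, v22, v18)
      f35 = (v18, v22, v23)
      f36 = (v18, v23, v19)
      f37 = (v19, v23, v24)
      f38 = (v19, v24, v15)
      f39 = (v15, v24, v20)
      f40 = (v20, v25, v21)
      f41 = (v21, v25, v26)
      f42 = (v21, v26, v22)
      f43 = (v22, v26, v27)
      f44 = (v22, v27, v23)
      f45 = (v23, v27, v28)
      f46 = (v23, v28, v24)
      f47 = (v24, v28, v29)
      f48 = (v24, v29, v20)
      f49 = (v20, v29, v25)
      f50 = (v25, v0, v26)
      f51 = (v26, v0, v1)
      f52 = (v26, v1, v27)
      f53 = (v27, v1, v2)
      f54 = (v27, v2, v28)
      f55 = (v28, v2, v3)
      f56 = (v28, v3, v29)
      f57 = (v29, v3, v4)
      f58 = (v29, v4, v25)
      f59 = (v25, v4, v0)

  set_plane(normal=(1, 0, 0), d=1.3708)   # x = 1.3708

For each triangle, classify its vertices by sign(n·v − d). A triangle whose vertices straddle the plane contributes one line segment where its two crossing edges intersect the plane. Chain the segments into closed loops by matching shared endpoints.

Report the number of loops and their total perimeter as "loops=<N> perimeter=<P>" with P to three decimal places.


Straddling triangles (24 of 60):
  (v1,v5,v6) [++-] → (1.3708, 2.3743, 0.32817)–(1.3708, 1.94954, 0.6657)  len=0.5425
  (v1,v6,v2) [+-+] → (1.3708, 1.94954, 0.6657)–(1.3708, 1.59251, 0.598724)  len=0.3633
  (v2,v6,v7) [+--] → (1.3708, 1.59251, 0.598724)–(1.3708, 0.593882, 0.4114)  len=1.0160
  (v2,v7,v3) [+-+] → (1.3708, 0.593882, 0.4114)–(1.3708, 0.593882, -0.0821456)  len=0.4935
  (v3,v7,v8) [+--] → (1.3708, 0.593882, -0.0821456)–(1.3708, 0.593882, -0.4114)  len=0.3293
  (v3,v8,v4) [+-+] → (1.3708, 0.593882, -0.4114)–(1.3708, 1.01882, -0.491126)  len=0.4324
  (v4,v8,v9) [+--] → (1.3708, 1.01882, -0.491126)–(1.3708, 1.94954, -0.6657)  len=0.9469
  (v4,v9,v0) [+-+] → (1.3708, 1.94954, -0.6657)–(1.3708, 2.00885, -0.618573)  len=0.0758
  (v0,v9,v5) [+-+] → (1.3708, 2.00885, -0.618573)–(1.3708, 2.3743, -0.32817)  len=0.4668
  (v5,v10,v6) [+--] → (1.3708, 2.5808, 0)–(1.3708, 2.3743, 0.32817)  len=0.3877
  (v9,v14,v5) [--+] → (1.3708, 2.56256, -0.0289794)–(1.3708, 2.3743, -0.32817)  len=0.3535
  (v5,v14,v10) [+--] → (1.3708, 2.56256, -0.0289794)–(1.3708, 2.5808, 0)  len=0.0342
  (v20,v25,v21) [-+-] → (1.3708, -2.5808, 0)–(1.3708, -2.56256, 0.0289794)  len=0.0342
  (v21,v25,v26) [-+-] → (1.3708, -2.56256, 0.0289794)–(1.3708, -2.3743, 0.32817)  len=0.3535
  (v20,v29,v25) [--+] → (1.3708, -2.3743, -0.32817)–(1.3708, -2.5808, 0)  len=0.3877
  (v25,v0,v26) [++-] → (1.3708, -2.00885, 0.618573)–(1.3708, -2.3743, 0.32817)  len=0.4668
  (v26,v0,v1) [-++] → (1.3708, -2.00885, 0.618573)–(1.3708, -1.94954, 0.6657)  len=0.0758
  (v26,v1,v27) [-+-] → (1.3708, -1.94954, 0.6657)–(1.3708, -1.01882, 0.491126)  len=0.9469
  (v27,v1,v2) [-++] → (1.3708, -1.01882, 0.491126)–(1.3708, -0.593882, 0.4114)  len=0.4324
  (v27,v2,v28) [-+-] → (1.3708, -0.593882, 0.4114)–(1.3708, -0.593882, 0.0821456)  len=0.3293
  (v28,v2,v3) [-++] → (1.3708, -0.593882, 0.0821456)–(1.3708, -0.593882, -0.4114)  len=0.4935
  (v28,v3,v29) [-+-] → (1.3708, -0.593882, -0.4114)–(1.3708, -1.59251, -0.598724)  len=1.0160
  (v29,v3,v4) [-++] → (1.3708, -1.59251, -0.598724)–(1.3708, -1.94954, -0.6657)  len=0.3633
  (v29,v4,v25) [-++] → (1.3708, -1.94954, -0.6657)–(1.3708, -2.3743, -0.32817)  len=0.5425

Chained into 2 loop(s):
  loop 1: 12 segments, perimeter = 5.4419
  loop 2: 12 segments, perimeter = 5.4419
Total perimeter = 10.884

loops=2 perimeter=10.884


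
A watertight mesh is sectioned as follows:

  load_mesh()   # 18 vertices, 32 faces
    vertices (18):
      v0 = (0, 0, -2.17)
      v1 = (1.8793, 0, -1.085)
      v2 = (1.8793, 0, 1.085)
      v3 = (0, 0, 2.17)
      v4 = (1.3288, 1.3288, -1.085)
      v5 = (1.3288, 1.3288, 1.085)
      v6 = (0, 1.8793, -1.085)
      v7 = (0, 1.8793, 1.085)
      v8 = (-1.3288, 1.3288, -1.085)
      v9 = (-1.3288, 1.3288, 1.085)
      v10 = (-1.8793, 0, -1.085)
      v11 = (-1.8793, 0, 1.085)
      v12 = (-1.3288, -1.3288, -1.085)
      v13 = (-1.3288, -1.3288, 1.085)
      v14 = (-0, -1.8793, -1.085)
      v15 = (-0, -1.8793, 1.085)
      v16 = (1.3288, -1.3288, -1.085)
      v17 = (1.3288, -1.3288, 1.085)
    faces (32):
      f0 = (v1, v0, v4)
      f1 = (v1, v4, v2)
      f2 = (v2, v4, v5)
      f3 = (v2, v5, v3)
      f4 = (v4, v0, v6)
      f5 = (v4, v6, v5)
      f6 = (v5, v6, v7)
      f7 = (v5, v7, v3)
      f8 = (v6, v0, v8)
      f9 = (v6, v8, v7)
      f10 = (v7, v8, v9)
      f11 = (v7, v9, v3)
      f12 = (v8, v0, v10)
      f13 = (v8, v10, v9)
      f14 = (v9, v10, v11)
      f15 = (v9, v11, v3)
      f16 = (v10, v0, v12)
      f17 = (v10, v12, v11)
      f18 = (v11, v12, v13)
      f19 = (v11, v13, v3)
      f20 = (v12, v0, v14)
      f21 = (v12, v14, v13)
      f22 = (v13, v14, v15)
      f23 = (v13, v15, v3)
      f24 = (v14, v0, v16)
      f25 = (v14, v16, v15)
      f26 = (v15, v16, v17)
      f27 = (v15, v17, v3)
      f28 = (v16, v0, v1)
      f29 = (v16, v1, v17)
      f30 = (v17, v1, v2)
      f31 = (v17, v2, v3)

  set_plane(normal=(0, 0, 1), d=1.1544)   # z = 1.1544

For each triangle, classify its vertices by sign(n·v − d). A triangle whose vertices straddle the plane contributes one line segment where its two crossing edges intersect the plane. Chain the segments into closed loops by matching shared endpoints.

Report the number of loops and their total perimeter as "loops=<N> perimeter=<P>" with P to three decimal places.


loops=1 perimeter=10.771

Straddling triangles (8 of 32):
  (v2,v5,v3) [--+] → (1.24381, 1.24381, 1.1544)–(1.75909, 0, 1.1544)  len=1.3463
  (v5,v7,v3) [--+] → (0, 1.75909, 1.1544)–(1.24381, 1.24381, 1.1544)  len=1.3463
  (v7,v9,v3) [--+] → (-1.24381, 1.24381, 1.1544)–(0, 1.75909, 1.1544)  len=1.3463
  (v9,v11,v3) [--+] → (-1.75909, 0, 1.1544)–(-1.24381, 1.24381, 1.1544)  len=1.3463
  (v11,v13,v3) [--+] → (-1.24381, -1.24381, 1.1544)–(-1.75909, 0, 1.1544)  len=1.3463
  (v13,v15,v3) [--+] → (0, -1.75909, 1.1544)–(-1.24381, -1.24381, 1.1544)  len=1.3463
  (v15,v17,v3) [--+] → (1.24381, -1.24381, 1.1544)–(0, -1.75909, 1.1544)  len=1.3463
  (v17,v2,v3) [--+] → (1.75909, 0, 1.1544)–(1.24381, -1.24381, 1.1544)  len=1.3463

Chained into 1 loop(s):
  loop 1: 8 segments, perimeter = 10.7706
Total perimeter = 10.771


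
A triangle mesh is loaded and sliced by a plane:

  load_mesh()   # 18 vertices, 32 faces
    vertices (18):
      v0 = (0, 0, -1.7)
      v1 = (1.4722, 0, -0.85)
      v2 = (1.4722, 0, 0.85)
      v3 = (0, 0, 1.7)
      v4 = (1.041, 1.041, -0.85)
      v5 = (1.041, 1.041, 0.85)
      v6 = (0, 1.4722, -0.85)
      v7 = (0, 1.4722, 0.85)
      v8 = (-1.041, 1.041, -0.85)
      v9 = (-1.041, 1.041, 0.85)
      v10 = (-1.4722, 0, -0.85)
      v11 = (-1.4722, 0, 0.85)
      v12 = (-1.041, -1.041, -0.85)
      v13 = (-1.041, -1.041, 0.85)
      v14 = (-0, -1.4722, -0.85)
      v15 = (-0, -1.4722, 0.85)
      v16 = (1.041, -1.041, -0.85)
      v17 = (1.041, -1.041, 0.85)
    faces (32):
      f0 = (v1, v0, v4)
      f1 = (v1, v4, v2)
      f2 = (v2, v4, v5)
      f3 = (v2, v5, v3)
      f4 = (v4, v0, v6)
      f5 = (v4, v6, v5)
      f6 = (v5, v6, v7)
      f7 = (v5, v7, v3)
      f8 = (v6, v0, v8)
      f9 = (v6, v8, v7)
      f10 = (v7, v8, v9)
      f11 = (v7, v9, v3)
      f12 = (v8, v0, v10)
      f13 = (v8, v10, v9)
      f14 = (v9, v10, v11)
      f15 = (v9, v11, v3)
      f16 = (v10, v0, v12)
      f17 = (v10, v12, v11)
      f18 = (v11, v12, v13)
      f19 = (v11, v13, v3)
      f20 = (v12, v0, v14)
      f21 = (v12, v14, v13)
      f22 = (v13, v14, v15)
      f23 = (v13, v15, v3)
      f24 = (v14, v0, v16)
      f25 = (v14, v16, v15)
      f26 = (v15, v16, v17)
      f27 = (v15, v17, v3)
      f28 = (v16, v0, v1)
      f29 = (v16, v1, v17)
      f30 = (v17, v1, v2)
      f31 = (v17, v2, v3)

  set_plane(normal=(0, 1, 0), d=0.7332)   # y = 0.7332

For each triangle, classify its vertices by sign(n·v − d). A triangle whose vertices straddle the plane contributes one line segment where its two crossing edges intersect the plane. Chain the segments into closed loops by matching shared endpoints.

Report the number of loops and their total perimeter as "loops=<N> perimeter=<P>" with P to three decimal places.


Straddling triangles (12 of 32):
  (v1,v0,v4) [--+] → (0.7332, 0.7332, -1.10133)–(1.1685, 0.7332, -0.85)  len=0.5026
  (v1,v4,v2) [-+-] → (1.1685, 0.7332, -0.85)–(1.1685, 0.7332, -0.347349)  len=0.5027
  (v2,v4,v5) [-++] → (1.1685, 0.7332, -0.347349)–(1.1685, 0.7332, 0.85)  len=1.1973
  (v2,v5,v3) [-+-] → (1.1685, 0.7332, 0.85)–(0.7332, 0.7332, 1.10133)  len=0.5026
  (v4,v0,v6) [+-+] → (0.7332, 0.7332, -1.10133)–(0, 0.7332, -1.27667)  len=0.7539
  (v5,v7,v3) [++-] → (0, 0.7332, 1.27667)–(0.7332, 0.7332, 1.10133)  len=0.7539
  (v6,v0,v8) [+-+] → (0, 0.7332, -1.27667)–(-0.7332, 0.7332, -1.10133)  len=0.7539
  (v7,v9,v3) [++-] → (-0.7332, 0.7332, 1.10133)–(0, 0.7332, 1.27667)  len=0.7539
  (v8,v0,v10) [+--] → (-0.7332, 0.7332, -1.10133)–(-1.1685, 0.7332, -0.85)  len=0.5026
  (v8,v10,v9) [+-+] → (-1.1685, 0.7332, -0.85)–(-1.1685, 0.7332, 0.347349)  len=1.1973
  (v9,v10,v11) [+--] → (-1.1685, 0.7332, 0.347349)–(-1.1685, 0.7332, 0.85)  len=0.5027
  (v9,v11,v3) [+--] → (-1.1685, 0.7332, 0.85)–(-0.7332, 0.7332, 1.10133)  len=0.5026

Chained into 1 loop(s):
  loop 1: 12 segments, perimeter = 8.4261
Total perimeter = 8.426

loops=1 perimeter=8.426


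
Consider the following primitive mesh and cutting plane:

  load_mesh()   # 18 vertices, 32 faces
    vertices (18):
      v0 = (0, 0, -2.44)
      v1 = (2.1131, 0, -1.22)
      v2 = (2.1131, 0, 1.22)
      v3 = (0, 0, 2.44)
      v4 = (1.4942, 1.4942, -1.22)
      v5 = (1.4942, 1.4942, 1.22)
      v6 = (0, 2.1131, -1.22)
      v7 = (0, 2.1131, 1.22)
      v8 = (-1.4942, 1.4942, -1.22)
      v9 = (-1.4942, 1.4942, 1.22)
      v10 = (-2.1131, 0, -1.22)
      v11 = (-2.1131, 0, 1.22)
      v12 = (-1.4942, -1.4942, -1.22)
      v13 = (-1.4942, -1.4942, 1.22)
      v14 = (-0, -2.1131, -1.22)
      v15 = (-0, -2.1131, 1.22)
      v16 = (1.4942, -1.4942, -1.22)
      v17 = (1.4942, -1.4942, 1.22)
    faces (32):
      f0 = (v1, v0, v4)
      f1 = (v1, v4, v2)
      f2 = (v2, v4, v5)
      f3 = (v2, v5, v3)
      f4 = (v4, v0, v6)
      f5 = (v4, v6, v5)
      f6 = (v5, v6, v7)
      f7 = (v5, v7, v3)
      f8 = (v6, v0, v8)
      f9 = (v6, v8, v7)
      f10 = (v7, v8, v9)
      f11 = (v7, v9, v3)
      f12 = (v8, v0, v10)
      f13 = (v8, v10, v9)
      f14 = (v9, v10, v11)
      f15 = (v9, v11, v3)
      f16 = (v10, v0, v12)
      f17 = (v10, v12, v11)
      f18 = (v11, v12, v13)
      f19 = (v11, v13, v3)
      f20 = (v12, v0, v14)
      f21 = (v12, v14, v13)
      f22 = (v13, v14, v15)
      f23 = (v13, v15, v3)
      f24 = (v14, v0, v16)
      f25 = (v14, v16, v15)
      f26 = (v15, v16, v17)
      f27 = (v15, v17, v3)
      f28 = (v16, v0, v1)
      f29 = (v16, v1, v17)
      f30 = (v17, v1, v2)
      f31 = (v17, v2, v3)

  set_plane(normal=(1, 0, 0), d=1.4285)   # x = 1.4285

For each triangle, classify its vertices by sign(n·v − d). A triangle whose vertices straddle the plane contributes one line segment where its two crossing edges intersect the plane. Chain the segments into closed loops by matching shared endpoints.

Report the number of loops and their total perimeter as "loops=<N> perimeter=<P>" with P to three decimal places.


Straddling triangles (12 of 32):
  (v1,v0,v4) [+-+] → (1.4285, 0, -1.61525)–(1.4285, 1.4285, -1.27364)  len=1.4688
  (v2,v5,v3) [++-] → (1.4285, 1.4285, 1.27364)–(1.4285, 0, 1.61525)  len=1.4688
  (v4,v0,v6) [+--] → (1.4285, 1.4285, -1.27364)–(1.4285, 1.52141, -1.22)  len=0.1073
  (v4,v6,v5) [+-+] → (1.4285, 1.52141, -1.22)–(1.4285, 1.52141, 1.11271)  len=2.3327
  (v5,v6,v7) [+--] → (1.4285, 1.52141, 1.11271)–(1.4285, 1.52141, 1.22)  len=0.1073
  (v5,v7,v3) [+--] → (1.4285, 1.52141, 1.22)–(1.4285, 1.4285, 1.27364)  len=0.1073
  (v14,v0,v16) [--+] → (1.4285, -1.4285, -1.27364)–(1.4285, -1.52141, -1.22)  len=0.1073
  (v14,v16,v15) [-+-] → (1.4285, -1.52141, -1.22)–(1.4285, -1.52141, -1.11271)  len=0.1073
  (v15,v16,v17) [-++] → (1.4285, -1.52141, -1.11271)–(1.4285, -1.52141, 1.22)  len=2.3327
  (v15,v17,v3) [-+-] → (1.4285, -1.52141, 1.22)–(1.4285, -1.4285, 1.27364)  len=0.1073
  (v16,v0,v1) [+-+] → (1.4285, -1.4285, -1.27364)–(1.4285, 0, -1.61525)  len=1.4688
  (v17,v2,v3) [++-] → (1.4285, 0, 1.61525)–(1.4285, -1.4285, 1.27364)  len=1.4688

Chained into 1 loop(s):
  loop 1: 12 segments, perimeter = 11.1843
Total perimeter = 11.184

loops=1 perimeter=11.184


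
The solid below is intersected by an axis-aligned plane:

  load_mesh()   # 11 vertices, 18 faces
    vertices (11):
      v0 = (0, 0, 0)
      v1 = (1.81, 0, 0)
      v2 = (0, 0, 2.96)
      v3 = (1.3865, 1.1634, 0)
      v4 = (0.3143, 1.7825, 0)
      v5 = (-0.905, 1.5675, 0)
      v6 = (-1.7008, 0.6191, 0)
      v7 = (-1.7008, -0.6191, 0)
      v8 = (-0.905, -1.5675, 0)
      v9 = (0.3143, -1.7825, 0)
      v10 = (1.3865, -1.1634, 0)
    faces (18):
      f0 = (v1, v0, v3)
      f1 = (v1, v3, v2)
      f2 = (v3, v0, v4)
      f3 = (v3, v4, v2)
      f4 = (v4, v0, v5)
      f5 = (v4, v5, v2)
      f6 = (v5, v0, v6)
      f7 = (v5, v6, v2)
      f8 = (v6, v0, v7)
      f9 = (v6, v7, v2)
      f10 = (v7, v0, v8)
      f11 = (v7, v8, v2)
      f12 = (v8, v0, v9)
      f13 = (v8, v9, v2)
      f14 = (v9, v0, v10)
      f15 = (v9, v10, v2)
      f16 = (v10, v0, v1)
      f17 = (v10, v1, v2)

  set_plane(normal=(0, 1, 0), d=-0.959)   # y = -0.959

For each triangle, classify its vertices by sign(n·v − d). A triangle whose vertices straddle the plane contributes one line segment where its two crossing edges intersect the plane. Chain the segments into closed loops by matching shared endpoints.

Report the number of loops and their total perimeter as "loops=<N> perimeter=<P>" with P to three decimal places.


loops=1 perimeter=6.968

Straddling triangles (8 of 18):
  (v7,v0,v8) [++-] → (-0.553681, -0.959, 0)–(-1.41559, -0.959, 0)  len=0.8619
  (v7,v8,v2) [+-+] → (-1.41559, -0.959, 0)–(-0.553681, -0.959, 1.14907)  len=1.4364
  (v8,v0,v9) [-+-] → (-0.553681, -0.959, 0)–(0.169096, -0.959, 0)  len=0.7228
  (v8,v9,v2) [--+] → (0.169096, -0.959, 1.3675)–(-0.553681, -0.959, 1.14907)  len=0.7551
  (v9,v0,v10) [-+-] → (0.169096, -0.959, 0)–(1.1429, -0.959, 0)  len=0.9738
  (v9,v10,v2) [--+] → (1.1429, -0.959, 0.520048)–(0.169096, -0.959, 1.3675)  len=1.2909
  (v10,v0,v1) [-++] → (1.1429, -0.959, 0)–(1.46091, -0.959, 0)  len=0.3180
  (v10,v1,v2) [-++] → (1.46091, -0.959, 0)–(1.1429, -0.959, 0.520048)  len=0.6096

Chained into 1 loop(s):
  loop 1: 8 segments, perimeter = 6.9684
Total perimeter = 6.968


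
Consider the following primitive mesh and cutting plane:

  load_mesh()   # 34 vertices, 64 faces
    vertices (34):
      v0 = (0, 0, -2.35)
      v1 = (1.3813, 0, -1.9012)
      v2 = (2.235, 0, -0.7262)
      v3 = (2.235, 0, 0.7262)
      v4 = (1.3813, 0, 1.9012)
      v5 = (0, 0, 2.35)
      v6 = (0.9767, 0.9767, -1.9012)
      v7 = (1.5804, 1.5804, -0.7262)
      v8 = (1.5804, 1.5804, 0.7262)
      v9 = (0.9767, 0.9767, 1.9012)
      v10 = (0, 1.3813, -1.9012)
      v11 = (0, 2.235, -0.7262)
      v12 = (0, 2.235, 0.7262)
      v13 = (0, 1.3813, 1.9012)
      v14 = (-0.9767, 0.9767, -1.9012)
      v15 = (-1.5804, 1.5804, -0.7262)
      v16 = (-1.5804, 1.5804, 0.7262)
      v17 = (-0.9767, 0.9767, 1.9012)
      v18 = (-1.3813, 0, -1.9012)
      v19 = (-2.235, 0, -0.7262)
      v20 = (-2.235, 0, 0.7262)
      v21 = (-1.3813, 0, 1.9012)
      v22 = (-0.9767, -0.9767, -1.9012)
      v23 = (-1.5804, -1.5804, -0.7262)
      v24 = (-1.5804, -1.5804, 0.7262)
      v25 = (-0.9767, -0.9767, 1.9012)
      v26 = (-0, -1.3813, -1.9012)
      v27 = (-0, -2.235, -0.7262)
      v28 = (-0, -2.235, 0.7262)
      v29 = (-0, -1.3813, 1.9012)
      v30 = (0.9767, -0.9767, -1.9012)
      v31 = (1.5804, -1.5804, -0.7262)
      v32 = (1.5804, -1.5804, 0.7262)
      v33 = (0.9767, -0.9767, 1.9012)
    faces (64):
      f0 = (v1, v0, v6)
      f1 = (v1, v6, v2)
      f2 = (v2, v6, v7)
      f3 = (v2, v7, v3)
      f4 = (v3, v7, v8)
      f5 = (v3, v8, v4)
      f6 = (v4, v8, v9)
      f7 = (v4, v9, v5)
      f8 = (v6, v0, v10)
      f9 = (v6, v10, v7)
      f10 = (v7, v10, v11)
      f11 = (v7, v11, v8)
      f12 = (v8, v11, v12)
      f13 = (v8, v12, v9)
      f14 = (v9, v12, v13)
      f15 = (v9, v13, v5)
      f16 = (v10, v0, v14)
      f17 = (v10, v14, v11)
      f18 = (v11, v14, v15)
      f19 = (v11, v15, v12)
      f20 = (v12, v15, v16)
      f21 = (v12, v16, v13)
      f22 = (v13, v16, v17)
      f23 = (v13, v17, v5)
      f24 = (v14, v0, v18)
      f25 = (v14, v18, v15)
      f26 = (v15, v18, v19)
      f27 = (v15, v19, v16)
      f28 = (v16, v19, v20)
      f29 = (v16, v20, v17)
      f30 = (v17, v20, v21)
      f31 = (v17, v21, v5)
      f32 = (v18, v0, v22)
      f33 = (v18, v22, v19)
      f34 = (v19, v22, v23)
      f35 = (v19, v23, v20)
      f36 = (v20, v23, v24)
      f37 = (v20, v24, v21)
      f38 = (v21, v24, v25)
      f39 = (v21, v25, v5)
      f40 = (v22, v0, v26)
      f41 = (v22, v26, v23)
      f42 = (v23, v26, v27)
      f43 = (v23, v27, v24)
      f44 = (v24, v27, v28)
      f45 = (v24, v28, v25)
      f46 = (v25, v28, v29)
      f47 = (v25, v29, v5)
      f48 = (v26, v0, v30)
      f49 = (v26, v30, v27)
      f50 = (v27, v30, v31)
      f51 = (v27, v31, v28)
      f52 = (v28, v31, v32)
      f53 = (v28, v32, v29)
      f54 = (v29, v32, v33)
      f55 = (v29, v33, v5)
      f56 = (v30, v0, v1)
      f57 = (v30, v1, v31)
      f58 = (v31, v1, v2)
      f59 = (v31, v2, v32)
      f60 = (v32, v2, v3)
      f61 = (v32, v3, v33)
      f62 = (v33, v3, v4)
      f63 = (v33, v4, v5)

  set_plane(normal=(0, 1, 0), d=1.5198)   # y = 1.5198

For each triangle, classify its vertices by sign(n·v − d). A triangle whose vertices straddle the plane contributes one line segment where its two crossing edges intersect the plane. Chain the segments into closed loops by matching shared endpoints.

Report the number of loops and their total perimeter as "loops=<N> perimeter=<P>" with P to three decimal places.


Straddling triangles (18 of 64):
  (v2,v6,v7) [--+] → (1.5198, 1.5198, -0.844148)–(1.6055, 1.5198, -0.7262)  len=0.1458
  (v2,v7,v3) [-+-] → (1.6055, 1.5198, -0.7262)–(1.6055, 1.5198, -0.670508)  len=0.0557
  (v3,v7,v8) [-++] → (1.6055, 1.5198, -0.670508)–(1.6055, 1.5198, 0.7262)  len=1.3967
  (v3,v8,v4) [-+-] → (1.6055, 1.5198, 0.7262)–(1.57277, 1.5198, 0.771255)  len=0.0557
  (v4,v8,v9) [-+-] → (1.57277, 1.5198, 0.771255)–(1.5198, 1.5198, 0.844148)  len=0.0901
  (v6,v10,v7) [--+] → (1.09937, 1.5198, -1.08383)–(1.5198, 1.5198, -0.844148)  len=0.4839
  (v7,v10,v11) [+-+] → (1.09937, 1.5198, -1.08383)–(0, 1.5198, -1.71057)  len=1.2655
  (v8,v12,v9) [++-] → (0.555143, 1.5198, 1.39405)–(1.5198, 1.5198, 0.844148)  len=1.1104
  (v9,v12,v13) [-+-] → (0.555143, 1.5198, 1.39405)–(0, 1.5198, 1.71057)  len=0.6390
  (v10,v14,v11) [--+] → (-0.555143, 1.5198, -1.39405)–(0, 1.5198, -1.71057)  len=0.6390
  (v11,v14,v15) [+-+] → (-0.555143, 1.5198, -1.39405)–(-1.5198, 1.5198, -0.844148)  len=1.1104
  (v12,v16,v13) [++-] → (-1.09937, 1.5198, 1.08383)–(0, 1.5198, 1.71057)  len=1.2655
  (v13,v16,v17) [-+-] → (-1.09937, 1.5198, 1.08383)–(-1.5198, 1.5198, 0.844148)  len=0.4839
  (v14,v18,v15) [--+] → (-1.57277, 1.5198, -0.771255)–(-1.5198, 1.5198, -0.844148)  len=0.0901
  (v15,v18,v19) [+--] → (-1.57277, 1.5198, -0.771255)–(-1.6055, 1.5198, -0.7262)  len=0.0557
  (v15,v19,v16) [+-+] → (-1.6055, 1.5198, -0.7262)–(-1.6055, 1.5198, 0.670508)  len=1.3967
  (v16,v19,v20) [+--] → (-1.6055, 1.5198, 0.670508)–(-1.6055, 1.5198, 0.7262)  len=0.0557
  (v16,v20,v17) [+--] → (-1.6055, 1.5198, 0.7262)–(-1.5198, 1.5198, 0.844148)  len=0.1458

Chained into 1 loop(s):
  loop 1: 18 segments, perimeter = 10.4857
Total perimeter = 10.486

loops=1 perimeter=10.486


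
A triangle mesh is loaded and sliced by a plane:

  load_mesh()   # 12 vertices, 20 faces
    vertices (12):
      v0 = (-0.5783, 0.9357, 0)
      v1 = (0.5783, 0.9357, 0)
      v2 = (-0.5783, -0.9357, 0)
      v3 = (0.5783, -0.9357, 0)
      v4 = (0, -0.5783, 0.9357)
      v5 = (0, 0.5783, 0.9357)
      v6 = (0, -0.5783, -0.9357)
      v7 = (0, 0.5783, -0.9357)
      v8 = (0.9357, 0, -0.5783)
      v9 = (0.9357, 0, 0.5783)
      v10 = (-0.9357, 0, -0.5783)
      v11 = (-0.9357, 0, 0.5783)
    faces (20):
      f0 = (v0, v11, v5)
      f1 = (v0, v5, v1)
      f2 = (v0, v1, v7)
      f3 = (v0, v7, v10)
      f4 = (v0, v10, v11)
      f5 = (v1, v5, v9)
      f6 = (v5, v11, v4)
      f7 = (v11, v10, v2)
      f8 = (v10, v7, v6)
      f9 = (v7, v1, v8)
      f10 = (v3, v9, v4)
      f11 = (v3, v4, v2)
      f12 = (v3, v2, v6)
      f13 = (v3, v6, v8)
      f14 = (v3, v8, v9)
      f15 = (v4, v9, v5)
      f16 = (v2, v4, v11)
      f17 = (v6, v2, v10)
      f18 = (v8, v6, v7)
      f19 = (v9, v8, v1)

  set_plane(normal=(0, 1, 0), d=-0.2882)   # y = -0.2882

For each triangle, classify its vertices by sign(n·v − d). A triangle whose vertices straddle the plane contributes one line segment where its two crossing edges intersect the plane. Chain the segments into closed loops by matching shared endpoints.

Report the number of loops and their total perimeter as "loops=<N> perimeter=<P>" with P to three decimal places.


loops=1 perimeter=5.626

Straddling triangles (10 of 20):
  (v5,v11,v4) [++-] → (-0.469387, -0.2882, 0.756413)–(0, -0.2882, 0.9357)  len=0.5025
  (v11,v10,v2) [++-] → (-0.825619, -0.2882, -0.400181)–(-0.825619, -0.2882, 0.400181)  len=0.8004
  (v10,v7,v6) [++-] → (0, -0.2882, -0.9357)–(-0.469387, -0.2882, -0.756413)  len=0.5025
  (v3,v9,v4) [-+-] → (0.825619, -0.2882, 0.400181)–(0.469387, -0.2882, 0.756413)  len=0.5038
  (v3,v6,v8) [--+] → (0.469387, -0.2882, -0.756413)–(0.825619, -0.2882, -0.400181)  len=0.5038
  (v3,v8,v9) [-++] → (0.825619, -0.2882, -0.400181)–(0.825619, -0.2882, 0.400181)  len=0.8004
  (v4,v9,v5) [-++] → (0.469387, -0.2882, 0.756413)–(0, -0.2882, 0.9357)  len=0.5025
  (v2,v4,v11) [--+] → (-0.469387, -0.2882, 0.756413)–(-0.825619, -0.2882, 0.400181)  len=0.5038
  (v6,v2,v10) [--+] → (-0.825619, -0.2882, -0.400181)–(-0.469387, -0.2882, -0.756413)  len=0.5038
  (v8,v6,v7) [+-+] → (0.469387, -0.2882, -0.756413)–(0, -0.2882, -0.9357)  len=0.5025

Chained into 1 loop(s):
  loop 1: 10 segments, perimeter = 5.6257
Total perimeter = 5.626


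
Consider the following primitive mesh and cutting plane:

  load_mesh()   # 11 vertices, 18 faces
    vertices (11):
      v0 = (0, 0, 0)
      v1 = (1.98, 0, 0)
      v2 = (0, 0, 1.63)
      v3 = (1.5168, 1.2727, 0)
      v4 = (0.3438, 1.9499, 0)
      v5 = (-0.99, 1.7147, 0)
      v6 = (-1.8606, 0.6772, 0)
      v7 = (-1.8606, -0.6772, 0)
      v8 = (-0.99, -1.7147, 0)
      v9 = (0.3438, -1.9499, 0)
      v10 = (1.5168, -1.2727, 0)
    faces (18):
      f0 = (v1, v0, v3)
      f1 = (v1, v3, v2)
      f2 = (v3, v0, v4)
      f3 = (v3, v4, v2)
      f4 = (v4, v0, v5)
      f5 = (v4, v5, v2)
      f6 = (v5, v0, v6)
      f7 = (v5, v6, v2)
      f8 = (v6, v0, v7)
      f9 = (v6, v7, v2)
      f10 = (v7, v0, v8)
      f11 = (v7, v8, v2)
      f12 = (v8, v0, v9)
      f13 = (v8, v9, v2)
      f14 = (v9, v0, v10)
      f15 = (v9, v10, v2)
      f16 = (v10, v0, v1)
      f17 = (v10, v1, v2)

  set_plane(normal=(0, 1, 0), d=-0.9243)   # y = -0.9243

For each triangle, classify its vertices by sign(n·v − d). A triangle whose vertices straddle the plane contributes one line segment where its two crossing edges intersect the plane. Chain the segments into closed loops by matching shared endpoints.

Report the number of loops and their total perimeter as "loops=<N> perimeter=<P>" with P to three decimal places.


Straddling triangles (8 of 18):
  (v7,v0,v8) [++-] → (-0.533654, -0.9243, 0)–(-1.65325, -0.9243, 0)  len=1.1196
  (v7,v8,v2) [+-+] → (-1.65325, -0.9243, 0)–(-0.533654, -0.9243, 0.751357)  len=1.3483
  (v8,v0,v9) [-+-] → (-0.533654, -0.9243, 0)–(0.16297, -0.9243, 0)  len=0.6966
  (v8,v9,v2) [--+] → (0.16297, -0.9243, 0.85734)–(-0.533654, -0.9243, 0.751357)  len=0.7046
  (v9,v0,v10) [-+-] → (0.16297, -0.9243, 0)–(1.10158, -0.9243, 0)  len=0.9386
  (v9,v10,v2) [--+] → (1.10158, -0.9243, 0.44621)–(0.16297, -0.9243, 0.85734)  len=1.0247
  (v10,v0,v1) [-++] → (1.10158, -0.9243, 0)–(1.6436, -0.9243, 0)  len=0.5420
  (v10,v1,v2) [-++] → (1.6436, -0.9243, 0)–(1.10158, -0.9243, 0.44621)  len=0.7021

Chained into 1 loop(s):
  loop 1: 8 segments, perimeter = 7.0766
Total perimeter = 7.077

loops=1 perimeter=7.077


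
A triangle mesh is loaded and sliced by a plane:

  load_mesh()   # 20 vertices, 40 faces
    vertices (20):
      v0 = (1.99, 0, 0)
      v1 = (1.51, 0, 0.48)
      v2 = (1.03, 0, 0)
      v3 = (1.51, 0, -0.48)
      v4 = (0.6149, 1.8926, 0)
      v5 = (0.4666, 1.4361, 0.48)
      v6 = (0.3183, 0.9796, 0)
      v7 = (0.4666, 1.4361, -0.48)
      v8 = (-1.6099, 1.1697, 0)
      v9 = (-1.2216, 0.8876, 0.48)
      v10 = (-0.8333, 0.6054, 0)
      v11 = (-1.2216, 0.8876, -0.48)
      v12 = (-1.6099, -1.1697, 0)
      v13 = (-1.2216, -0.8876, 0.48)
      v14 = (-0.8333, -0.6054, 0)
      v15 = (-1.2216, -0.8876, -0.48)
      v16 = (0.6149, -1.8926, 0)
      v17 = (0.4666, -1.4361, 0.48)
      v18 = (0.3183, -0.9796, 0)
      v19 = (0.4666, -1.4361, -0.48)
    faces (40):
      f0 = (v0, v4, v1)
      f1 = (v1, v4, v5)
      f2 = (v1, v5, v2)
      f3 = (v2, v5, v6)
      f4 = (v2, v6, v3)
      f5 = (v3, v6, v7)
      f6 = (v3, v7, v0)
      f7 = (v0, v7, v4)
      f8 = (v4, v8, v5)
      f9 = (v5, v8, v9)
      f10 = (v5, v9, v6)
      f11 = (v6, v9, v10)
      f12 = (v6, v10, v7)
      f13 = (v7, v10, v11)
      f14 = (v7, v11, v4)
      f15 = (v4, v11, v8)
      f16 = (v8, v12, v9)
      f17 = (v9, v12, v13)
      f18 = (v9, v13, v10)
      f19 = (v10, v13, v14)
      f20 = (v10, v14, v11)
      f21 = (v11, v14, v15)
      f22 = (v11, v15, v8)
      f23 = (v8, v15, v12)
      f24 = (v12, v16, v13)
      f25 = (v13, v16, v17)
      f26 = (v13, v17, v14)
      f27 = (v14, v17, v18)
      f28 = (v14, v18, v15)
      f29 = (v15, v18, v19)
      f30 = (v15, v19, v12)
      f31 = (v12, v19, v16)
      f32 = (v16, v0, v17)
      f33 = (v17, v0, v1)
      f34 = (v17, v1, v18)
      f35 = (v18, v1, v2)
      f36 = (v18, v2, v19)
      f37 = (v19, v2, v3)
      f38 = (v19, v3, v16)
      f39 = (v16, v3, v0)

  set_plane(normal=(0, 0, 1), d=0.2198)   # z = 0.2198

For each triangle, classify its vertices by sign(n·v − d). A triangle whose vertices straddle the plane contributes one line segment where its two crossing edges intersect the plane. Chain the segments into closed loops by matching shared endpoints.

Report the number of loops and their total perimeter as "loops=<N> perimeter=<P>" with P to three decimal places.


Straddling triangles (20 of 40):
  (v0,v4,v1) [--+] → (1.02478, 1.02595, 0.2198)–(1.7702, 0, 0.2198)  len=1.2682
  (v1,v4,v5) [+-+] → (1.02478, 1.02595, 0.2198)–(0.546991, 1.68356, 0.2198)  len=0.8129
  (v1,v5,v2) [++-] → (0.77201, 0.657614, 0.2198)–(1.2498, 0, 0.2198)  len=0.8129
  (v2,v5,v6) [-+-] → (0.77201, 0.657614, 0.2198)–(0.386209, 1.18864, 0.2198)  len=0.6564
  (v4,v8,v5) [--+] → (-0.659036, 1.29169, 0.2198)–(0.546991, 1.68356, 0.2198)  len=1.2681
  (v5,v8,v9) [+-+] → (-0.659036, 1.29169, 0.2198)–(-1.43209, 1.04052, 0.2198)  len=0.8128
  (v5,v9,v6) [++-] → (-0.386846, 0.937472, 0.2198)–(0.386209, 1.18864, 0.2198)  len=0.8128
  (v6,v9,v10) [-+-] → (-0.386846, 0.937472, 0.2198)–(-1.01111, 0.734624, 0.2198)  len=0.6564
  (v8,v12,v9) [--+] → (-1.43209, -0.227628, 0.2198)–(-1.43209, 1.04052, 0.2198)  len=1.2681
  (v9,v12,v13) [+-+] → (-1.43209, -0.227628, 0.2198)–(-1.43209, -1.04052, 0.2198)  len=0.8129
  (v9,v13,v10) [++-] → (-1.01111, -0.0782696, 0.2198)–(-1.01111, 0.734624, 0.2198)  len=0.8129
  (v10,v13,v14) [-+-] → (-1.01111, -0.0782696, 0.2198)–(-1.01111, -0.734624, 0.2198)  len=0.6564
  (v12,v16,v13) [--+] → (-0.226064, -1.43239, 0.2198)–(-1.43209, -1.04052, 0.2198)  len=1.2681
  (v13,v16,v17) [+-+] → (-0.226064, -1.43239, 0.2198)–(0.546991, -1.68356, 0.2198)  len=0.8128
  (v13,v17,v14) [++-] → (-0.238054, -0.985791, 0.2198)–(-1.01111, -0.734624, 0.2198)  len=0.8128
  (v14,v17,v18) [-+-] → (-0.238054, -0.985791, 0.2198)–(0.386209, -1.18864, 0.2198)  len=0.6564
  (v16,v0,v17) [--+] → (1.29241, -0.657614, 0.2198)–(0.546991, -1.68356, 0.2198)  len=1.2682
  (v17,v0,v1) [+-+] → (1.29241, -0.657614, 0.2198)–(1.7702, 0, 0.2198)  len=0.8129
  (v17,v1,v18) [++-] → (0.863999, -0.531025, 0.2198)–(0.386209, -1.18864, 0.2198)  len=0.8129
  (v18,v1,v2) [-+-] → (0.863999, -0.531025, 0.2198)–(1.2498, 0, 0.2198)  len=0.6564

Chained into 2 loop(s):
  loop 1: 10 segments, perimeter = 10.4049
  loop 2: 10 segments, perimeter = 7.3462
Total perimeter = 17.751

loops=2 perimeter=17.751
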